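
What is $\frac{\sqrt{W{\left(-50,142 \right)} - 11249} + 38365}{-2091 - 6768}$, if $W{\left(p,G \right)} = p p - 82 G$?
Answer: $- \frac{38365}{8859} - \frac{i \sqrt{20393}}{8859} \approx -4.3306 - 0.01612 i$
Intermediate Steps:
$W{\left(p,G \right)} = p^{2} - 82 G$
$\frac{\sqrt{W{\left(-50,142 \right)} - 11249} + 38365}{-2091 - 6768} = \frac{\sqrt{\left(\left(-50\right)^{2} - 11644\right) - 11249} + 38365}{-2091 - 6768} = \frac{\sqrt{\left(2500 - 11644\right) - 11249} + 38365}{-8859} = \left(\sqrt{-9144 - 11249} + 38365\right) \left(- \frac{1}{8859}\right) = \left(\sqrt{-20393} + 38365\right) \left(- \frac{1}{8859}\right) = \left(i \sqrt{20393} + 38365\right) \left(- \frac{1}{8859}\right) = \left(38365 + i \sqrt{20393}\right) \left(- \frac{1}{8859}\right) = - \frac{38365}{8859} - \frac{i \sqrt{20393}}{8859}$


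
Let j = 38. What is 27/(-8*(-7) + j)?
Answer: 27/94 ≈ 0.28723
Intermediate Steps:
27/(-8*(-7) + j) = 27/(-8*(-7) + 38) = 27/(56 + 38) = 27/94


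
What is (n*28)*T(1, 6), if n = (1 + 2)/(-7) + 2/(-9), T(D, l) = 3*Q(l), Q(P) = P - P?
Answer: 0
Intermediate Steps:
Q(P) = 0
T(D, l) = 0 (T(D, l) = 3*0 = 0)
n = -41/63 (n = 3*(-⅐) + 2*(-⅑) = -3/7 - 2/9 = -41/63 ≈ -0.65079)
(n*28)*T(1, 6) = -41/63*28*0 = -164/9*0 = 0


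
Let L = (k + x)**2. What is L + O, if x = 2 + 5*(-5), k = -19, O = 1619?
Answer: 3383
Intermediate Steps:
x = -23 (x = 2 - 25 = -23)
L = 1764 (L = (-19 - 23)**2 = (-42)**2 = 1764)
L + O = 1764 + 1619 = 3383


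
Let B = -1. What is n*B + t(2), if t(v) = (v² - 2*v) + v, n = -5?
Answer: 7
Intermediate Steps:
t(v) = v² - v
n*B + t(2) = -5*(-1) + 2*(-1 + 2) = 5 + 2*1 = 5 + 2 = 7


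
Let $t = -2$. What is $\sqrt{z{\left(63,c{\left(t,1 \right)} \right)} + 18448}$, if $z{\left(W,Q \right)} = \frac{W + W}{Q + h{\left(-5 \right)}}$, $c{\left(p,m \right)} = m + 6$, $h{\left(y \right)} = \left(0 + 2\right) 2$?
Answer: $\frac{\sqrt{2233594}}{11} \approx 135.87$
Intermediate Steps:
$h{\left(y \right)} = 4$ ($h{\left(y \right)} = 2 \cdot 2 = 4$)
$c{\left(p,m \right)} = 6 + m$
$z{\left(W,Q \right)} = \frac{2 W}{4 + Q}$ ($z{\left(W,Q \right)} = \frac{W + W}{Q + 4} = \frac{2 W}{4 + Q}$)
$\sqrt{z{\left(63,c{\left(t,1 \right)} \right)} + 18448} = \sqrt{2 \cdot 63 \frac{1}{4 + \left(6 + 1\right)} + 18448} = \sqrt{2 \cdot 63 \frac{1}{4 + 7} + 18448} = \sqrt{2 \cdot 63 \cdot \frac{1}{11} + 18448} = \sqrt{\frac{126}{11} + 18448} = \sqrt{\frac{203054}{11}} = \frac{\sqrt{2233594}}{11}$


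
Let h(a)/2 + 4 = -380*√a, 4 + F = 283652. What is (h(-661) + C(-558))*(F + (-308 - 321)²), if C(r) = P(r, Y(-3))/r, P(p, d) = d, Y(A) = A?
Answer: -1010102743/186 - 516259640*I*√661 ≈ -5.4307e+6 - 1.3273e+10*I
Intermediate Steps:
F = 283648 (F = -4 + 283652 = 283648)
C(r) = -3/r
h(a) = -8 - 760*√a (h(a) = -8 + 2*(-380*√a) = -8 - 760*√a)
(h(-661) + C(-558))*(F + (-308 - 321)²) = ((-8 - 760*I*√661) - 3/(-558))*(283648 + (-308 - 321)²) = ((-8 - 760*I*√661) - 3*(-1/558))*(283648 + (-629)²) = ((-8 - 760*I*√661) + 1/186)*(283648 + 395641) = (-1487/186 - 760*I*√661)*679289 = -1010102743/186 - 516259640*I*√661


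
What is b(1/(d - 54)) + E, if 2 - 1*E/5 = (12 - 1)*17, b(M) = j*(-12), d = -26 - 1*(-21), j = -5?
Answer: -865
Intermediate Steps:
d = -5 (d = -26 + 21 = -5)
b(M) = 60 (b(M) = -5*(-12) = 60)
E = -925 (E = 10 - 5*(12 - 1)*17 = 10 - 55*17 = 10 - 5*187 = 10 - 935 = -925)
b(1/(d - 54)) + E = 60 - 925 = -865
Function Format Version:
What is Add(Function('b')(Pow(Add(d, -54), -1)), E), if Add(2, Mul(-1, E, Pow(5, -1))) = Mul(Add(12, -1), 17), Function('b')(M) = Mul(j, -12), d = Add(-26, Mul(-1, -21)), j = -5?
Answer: -865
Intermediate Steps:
d = -5 (d = Add(-26, 21) = -5)
Function('b')(M) = 60 (Function('b')(M) = Mul(-5, -12) = 60)
E = -925 (E = Add(10, Mul(-5, Mul(Add(12, -1), 17))) = Add(10, Mul(-5, Mul(11, 17))) = Add(10, Mul(-5, 187)) = Add(10, -935) = -925)
Add(Function('b')(Pow(Add(d, -54), -1)), E) = Add(60, -925) = -865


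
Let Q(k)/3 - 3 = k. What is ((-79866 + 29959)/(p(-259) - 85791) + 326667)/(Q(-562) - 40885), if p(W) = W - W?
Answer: -14012569252/1825718271 ≈ -7.6751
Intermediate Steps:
p(W) = 0
Q(k) = 9 + 3*k
((-79866 + 29959)/(p(-259) - 85791) + 326667)/(Q(-562) - 40885) = ((-79866 + 29959)/(0 - 85791) + 326667)/((9 + 3*(-562)) - 40885) = (-49907/(-85791) + 326667)/((9 - 1686) - 40885) = (-49907*(-1/85791) + 326667)/(-1677 - 40885) = (49907/85791 + 326667)/(-42562) = (28025138504/85791)*(-1/42562) = -14012569252/1825718271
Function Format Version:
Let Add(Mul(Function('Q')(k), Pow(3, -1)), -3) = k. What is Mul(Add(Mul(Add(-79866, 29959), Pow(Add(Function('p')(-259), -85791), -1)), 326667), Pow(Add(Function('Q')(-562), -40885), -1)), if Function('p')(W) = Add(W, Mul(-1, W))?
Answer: Rational(-14012569252, 1825718271) ≈ -7.6751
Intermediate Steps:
Function('p')(W) = 0
Function('Q')(k) = Add(9, Mul(3, k))
Mul(Add(Mul(Add(-79866, 29959), Pow(Add(Function('p')(-259), -85791), -1)), 326667), Pow(Add(Function('Q')(-562), -40885), -1)) = Mul(Add(Mul(Add(-79866, 29959), Pow(Add(0, -85791), -1)), 326667), Pow(Add(Add(9, Mul(3, -562)), -40885), -1)) = Mul(Add(Mul(-49907, Pow(-85791, -1)), 326667), Pow(Add(Add(9, -1686), -40885), -1)) = Mul(Add(Mul(-49907, Rational(-1, 85791)), 326667), Pow(Add(-1677, -40885), -1)) = Mul(Add(Rational(49907, 85791), 326667), Pow(-42562, -1)) = Mul(Rational(28025138504, 85791), Rational(-1, 42562)) = Rational(-14012569252, 1825718271)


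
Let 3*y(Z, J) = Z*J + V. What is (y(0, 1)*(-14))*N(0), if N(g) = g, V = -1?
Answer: 0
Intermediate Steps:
y(Z, J) = -1/3 + J*Z/3 (y(Z, J) = (Z*J - 1)/3 = (J*Z - 1)/3 = (-1 + J*Z)/3 = -1/3 + J*Z/3)
(y(0, 1)*(-14))*N(0) = ((-1/3 + (1/3)*1*0)*(-14))*0 = ((-1/3 + 0)*(-14))*0 = -1/3*(-14)*0 = (14/3)*0 = 0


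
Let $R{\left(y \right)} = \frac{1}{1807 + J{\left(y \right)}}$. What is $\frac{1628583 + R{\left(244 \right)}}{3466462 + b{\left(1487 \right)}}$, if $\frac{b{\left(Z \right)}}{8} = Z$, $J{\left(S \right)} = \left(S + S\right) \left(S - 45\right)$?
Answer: $\frac{80548900889}{172037847501} \approx 0.4682$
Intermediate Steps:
$J{\left(S \right)} = 2 S \left(-45 + S\right)$
$R{\left(y \right)} = \frac{1}{1807 + 2 y \left(-45 + y\right)}$
$b{\left(Z \right)} = 8 Z$
$\frac{1628583 + R{\left(244 \right)}}{3466462 + b{\left(1487 \right)}} = \frac{1628583 + \frac{1}{1807 + 2 \cdot 244 \left(-45 + 244\right)}}{3466462 + 8 \cdot 1487} = \frac{1628583 + \frac{1}{1807 + 2 \cdot 244 \cdot 199}}{3466462 + 11896} = \frac{1628583 + \frac{1}{1807 + 97112}}{3478358} = \left(1628583 + \frac{1}{98919}\right) \frac{1}{3478358} = \frac{161097801778}{98919} \cdot \frac{1}{3478358} = \frac{80548900889}{172037847501}$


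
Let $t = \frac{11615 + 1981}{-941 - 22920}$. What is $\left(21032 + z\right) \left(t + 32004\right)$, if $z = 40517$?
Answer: $\frac{47000899710552}{23861} \approx 1.9698 \cdot 10^{9}$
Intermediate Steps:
$t = - \frac{13596}{23861}$ ($t = \frac{13596}{-23861} = 13596 \left(- \frac{1}{23861}\right) = - \frac{13596}{23861} \approx -0.5698$)
$\left(21032 + z\right) \left(t + 32004\right) = \left(21032 + 40517\right) \left(- \frac{13596}{23861} + 32004\right) = 61549 \cdot \frac{763633848}{23861} = \frac{47000899710552}{23861}$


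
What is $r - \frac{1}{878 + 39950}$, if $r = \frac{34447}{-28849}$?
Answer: $- \frac{1406430965}{1177846972} \approx -1.1941$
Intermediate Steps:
$r = - \frac{34447}{28849}$ ($r = 34447 \left(- \frac{1}{28849}\right) = - \frac{34447}{28849} \approx -1.194$)
$r - \frac{1}{878 + 39950} = - \frac{34447}{28849} - \frac{1}{878 + 39950} = - \frac{34447}{28849} - \frac{1}{40828} = - \frac{1406430965}{1177846972}$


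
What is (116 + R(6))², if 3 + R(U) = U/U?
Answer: 12996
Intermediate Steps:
R(U) = -2 (R(U) = -3 + U/U = -3 + 1 = -2)
(116 + R(6))² = (116 - 2)² = 114² = 12996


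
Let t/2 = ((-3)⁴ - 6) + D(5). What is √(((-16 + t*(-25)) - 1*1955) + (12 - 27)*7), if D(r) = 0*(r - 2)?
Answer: I*√5826 ≈ 76.328*I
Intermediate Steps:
D(r) = 0 (D(r) = 0*(-2 + r) = 0)
t = 150 (t = 2*(((-3)⁴ - 6) + 0) = 2*((81 - 6) + 0) = 2*(75 + 0) = 2*75 = 150)
√(((-16 + t*(-25)) - 1*1955) + (12 - 27)*7) = √(((-16 + 150*(-25)) - 1*1955) + (12 - 27)*7) = √(((-16 - 3750) - 1955) - 15*7) = √((-3766 - 1955) - 105) = √(-5721 - 105) = √(-5826) = I*√5826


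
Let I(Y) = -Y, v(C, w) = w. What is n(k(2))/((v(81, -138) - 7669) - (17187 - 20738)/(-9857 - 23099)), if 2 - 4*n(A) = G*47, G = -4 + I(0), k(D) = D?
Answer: -1565410/257291043 ≈ -0.0060842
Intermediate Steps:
G = -4 (G = -4 - 1*0 = -4 + 0 = -4)
n(A) = 95/2 (n(A) = ½ - (-1)*47 = ½ - ¼*(-188) = ½ + 47 = 95/2)
n(k(2))/((v(81, -138) - 7669) - (17187 - 20738)/(-9857 - 23099)) = 95/(2*((-138 - 7669) - (17187 - 20738)/(-9857 - 23099))) = 95/(2*(-7807 - (-3551)/(-32956))) = 95/(2*(-7807 - (-3551)*(-1)/32956)) = 95/(2*(-7807 - 1*3551/32956)) = 95/(2*(-7807 - 3551/32956)) = 95/(2*(-257291043/32956)) = (95/2)*(-32956/257291043) = -1565410/257291043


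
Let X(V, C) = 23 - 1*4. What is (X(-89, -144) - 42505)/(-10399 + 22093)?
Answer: -7081/1949 ≈ -3.6331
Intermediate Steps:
X(V, C) = 19 (X(V, C) = 23 - 4 = 19)
(X(-89, -144) - 42505)/(-10399 + 22093) = (19 - 42505)/(-10399 + 22093) = -42486/11694 = -42486*1/11694 = -7081/1949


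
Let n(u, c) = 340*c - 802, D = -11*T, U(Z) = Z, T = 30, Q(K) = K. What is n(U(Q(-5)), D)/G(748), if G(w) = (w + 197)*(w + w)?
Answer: -56501/706860 ≈ -0.079932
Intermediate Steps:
D = -330 (D = -11*30 = -330)
n(u, c) = -802 + 340*c
G(w) = 2*w*(197 + w) (G(w) = (197 + w)*(2*w) = 2*w*(197 + w))
n(U(Q(-5)), D)/G(748) = (-802 + 340*(-330))/((2*748*(197 + 748))) = (-802 - 112200)/((2*748*945)) = -113002/1413720 = -113002*1/1413720 = -56501/706860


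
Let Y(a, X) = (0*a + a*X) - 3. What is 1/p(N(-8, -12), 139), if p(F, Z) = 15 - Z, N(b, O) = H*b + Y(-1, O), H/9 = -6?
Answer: -1/124 ≈ -0.0080645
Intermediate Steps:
H = -54 (H = 9*(-6) = -54)
Y(a, X) = -3 + X*a (Y(a, X) = (0 + X*a) - 3 = X*a - 3 = -3 + X*a)
N(b, O) = -3 - O - 54*b (N(b, O) = -54*b + (-3 + O*(-1)) = -54*b + (-3 - O) = -3 - O - 54*b)
1/p(N(-8, -12), 139) = 1/(15 - 1*139) = 1/(15 - 139) = 1/(-124) = -1/124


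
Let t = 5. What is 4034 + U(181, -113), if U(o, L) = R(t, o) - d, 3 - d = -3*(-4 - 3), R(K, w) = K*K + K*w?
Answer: 4982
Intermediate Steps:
R(K, w) = K**2 + K*w
d = -18 (d = 3 - (-3)*(-4 - 3) = 3 - (-3)*(-7) = 3 - 1*21 = 3 - 21 = -18)
U(o, L) = 43 + 5*o (U(o, L) = 5*(5 + o) - 1*(-18) = (25 + 5*o) + 18 = 43 + 5*o)
4034 + U(181, -113) = 4034 + (43 + 5*181) = 4034 + (43 + 905) = 4034 + 948 = 4982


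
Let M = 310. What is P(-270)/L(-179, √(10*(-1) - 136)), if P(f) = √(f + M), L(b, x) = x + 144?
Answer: 144*√10/10441 - 2*I*√365/10441 ≈ 0.043613 - 0.0036596*I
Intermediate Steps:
L(b, x) = 144 + x
P(f) = √(310 + f) (P(f) = √(f + 310) = √(310 + f))
P(-270)/L(-179, √(10*(-1) - 136)) = √(310 - 270)/(144 + √(10*(-1) - 136)) = √40/(144 + √(-10 - 136)) = (2*√10)/(144 + √(-146)) = (2*√10)/(144 + I*√146) = 2*√10/(144 + I*√146)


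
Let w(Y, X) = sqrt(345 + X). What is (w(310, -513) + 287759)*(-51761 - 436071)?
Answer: -140378048488 - 975664*I*sqrt(42) ≈ -1.4038e+11 - 6.323e+6*I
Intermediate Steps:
(w(310, -513) + 287759)*(-51761 - 436071) = (sqrt(345 - 513) + 287759)*(-51761 - 436071) = (sqrt(-168) + 287759)*(-487832) = (2*I*sqrt(42) + 287759)*(-487832) = (287759 + 2*I*sqrt(42))*(-487832) = -140378048488 - 975664*I*sqrt(42)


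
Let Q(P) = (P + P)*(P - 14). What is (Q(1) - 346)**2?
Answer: 138384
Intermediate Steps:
Q(P) = 2*P*(-14 + P) (Q(P) = (2*P)*(-14 + P) = 2*P*(-14 + P))
(Q(1) - 346)**2 = (2*1*(-14 + 1) - 346)**2 = (2*1*(-13) - 346)**2 = (-26 - 346)**2 = (-372)**2 = 138384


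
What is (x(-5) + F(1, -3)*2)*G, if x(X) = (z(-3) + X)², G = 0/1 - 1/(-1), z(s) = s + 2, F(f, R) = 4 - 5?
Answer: 34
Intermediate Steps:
F(f, R) = -1
z(s) = 2 + s
G = 1 (G = 0*1 - 1*(-1) = 0 + 1 = 1)
x(X) = (-1 + X)² (x(X) = ((2 - 3) + X)² = (-1 + X)²)
(x(-5) + F(1, -3)*2)*G = ((-1 - 5)² - 1*2)*1 = ((-6)² - 2)*1 = (36 - 2)*1 = 34*1 = 34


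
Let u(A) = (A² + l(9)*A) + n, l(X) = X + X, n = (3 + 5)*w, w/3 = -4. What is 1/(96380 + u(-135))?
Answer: 1/112079 ≈ 8.9223e-6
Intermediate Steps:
w = -12 (w = 3*(-4) = -12)
n = -96 (n = (3 + 5)*(-12) = 8*(-12) = -96)
l(X) = 2*X
u(A) = -96 + A² + 18*A (u(A) = (A² + (2*9)*A) - 96 = (A² + 18*A) - 96 = -96 + A² + 18*A)
1/(96380 + u(-135)) = 1/(96380 + (-96 + (-135)² + 18*(-135))) = 1/(96380 + (-96 + 18225 - 2430)) = 1/(96380 + 15699) = 1/112079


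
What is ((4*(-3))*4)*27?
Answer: -1296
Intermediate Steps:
((4*(-3))*4)*27 = -12*4*27 = -48*27 = -1296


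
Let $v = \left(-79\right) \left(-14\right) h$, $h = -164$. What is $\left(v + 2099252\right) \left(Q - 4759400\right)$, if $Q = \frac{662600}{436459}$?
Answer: $- \frac{3983953253972136000}{436459} \approx -9.1279 \cdot 10^{12}$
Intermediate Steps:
$Q = \frac{662600}{436459}$ ($Q = 662600 \cdot \frac{1}{436459} = \frac{662600}{436459} \approx 1.5181$)
$v = -181384$ ($v = \left(-79\right) \left(-14\right) \left(-164\right) = 1106 \left(-164\right) = -181384$)
$\left(v + 2099252\right) \left(Q - 4759400\right) = \left(-181384 + 2099252\right) \left(\frac{662600}{436459} - 4759400\right) = 1917868 \left(- \frac{2077282302000}{436459}\right) = - \frac{3983953253972136000}{436459}$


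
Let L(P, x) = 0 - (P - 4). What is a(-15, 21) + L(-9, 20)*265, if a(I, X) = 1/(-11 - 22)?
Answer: 113684/33 ≈ 3445.0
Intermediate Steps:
L(P, x) = 4 - P (L(P, x) = 0 - (-4 + P) = 0 + (4 - P) = 4 - P)
a(I, X) = -1/33 (a(I, X) = 1/(-33) = -1/33)
a(-15, 21) + L(-9, 20)*265 = -1/33 + (4 - 1*(-9))*265 = -1/33 + (4 + 9)*265 = -1/33 + 13*265 = -1/33 + 3445 = 113684/33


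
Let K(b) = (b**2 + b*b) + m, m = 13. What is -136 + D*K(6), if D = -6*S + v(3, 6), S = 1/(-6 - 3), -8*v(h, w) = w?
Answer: -1717/12 ≈ -143.08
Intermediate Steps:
v(h, w) = -w/8
K(b) = 13 + 2*b**2 (K(b) = (b**2 + b*b) + 13 = (b**2 + b**2) + 13 = 2*b**2 + 13 = 13 + 2*b**2)
S = -1/9 (S = 1/(-9) = -1/9 ≈ -0.11111)
D = -1/12 (D = -6*(-1/9) - 1/8*6 = 2/3 - 3/4 = -1/12 ≈ -0.083333)
-136 + D*K(6) = -136 - (13 + 2*6**2)/12 = -136 - (13 + 2*36)/12 = -136 - (13 + 72)/12 = -136 - 1/12*85 = -136 - 85/12 = -1717/12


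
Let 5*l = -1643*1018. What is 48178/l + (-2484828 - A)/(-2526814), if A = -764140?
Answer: 567323446613/1056570849809 ≈ 0.53695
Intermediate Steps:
l = -1672574/5 (l = (-1643*1018)/5 = (1/5)*(-1672574) = -1672574/5 ≈ -3.3452e+5)
48178/l + (-2484828 - A)/(-2526814) = 48178/(-1672574/5) + (-2484828 - 1*(-764140))/(-2526814) = 48178*(-5/1672574) + (-2484828 + 764140)*(-1/2526814) = -120445/836287 - 1720688*(-1/2526814) = -120445/836287 + 860344/1263407 = 567323446613/1056570849809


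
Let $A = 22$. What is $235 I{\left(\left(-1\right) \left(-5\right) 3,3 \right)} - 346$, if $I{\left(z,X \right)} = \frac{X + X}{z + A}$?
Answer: $- \frac{11392}{37} \approx -307.89$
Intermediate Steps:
$I{\left(z,X \right)} = \frac{2 X}{22 + z}$ ($I{\left(z,X \right)} = \frac{X + X}{z + 22} = \frac{2 X}{22 + z}$)
$235 I{\left(\left(-1\right) \left(-5\right) 3,3 \right)} - 346 = 235 \cdot 2 \cdot 3 \frac{1}{22 + \left(-1\right) \left(-5\right) 3} - 346 = 235 \cdot 2 \cdot 3 \frac{1}{22 + 5 \cdot 3} - 346 = 235 \cdot 2 \cdot 3 \frac{1}{22 + 15} - 346 = 235 \cdot 2 \cdot 3 \cdot \frac{1}{37} - 346 = 235 \cdot \frac{6}{37} - 346 = \frac{1410}{37} - 346 = - \frac{11392}{37}$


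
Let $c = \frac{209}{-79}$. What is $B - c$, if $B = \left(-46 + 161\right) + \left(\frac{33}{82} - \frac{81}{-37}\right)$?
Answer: $\frac{28819173}{239686} \approx 120.24$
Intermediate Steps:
$c = - \frac{209}{79}$ ($c = 209 \left(- \frac{1}{79}\right) = - \frac{209}{79} \approx -2.6456$)
$B = \frac{356773}{3034}$ ($B = 115 + \left(33 \cdot \frac{1}{82} - - \frac{81}{37}\right) = 115 + \left(\frac{33}{82} + \frac{81}{37}\right) = 115 + \frac{7863}{3034} = \frac{356773}{3034} \approx 117.59$)
$B - c = \frac{356773}{3034} - - \frac{209}{79} = \frac{356773}{3034} + \frac{209}{79} = \frac{28819173}{239686}$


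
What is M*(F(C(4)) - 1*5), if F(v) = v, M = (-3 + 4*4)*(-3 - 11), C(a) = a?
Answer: 182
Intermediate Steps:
M = -182 (M = (-3 + 16)*(-14) = 13*(-14) = -182)
M*(F(C(4)) - 1*5) = -182*(4 - 1*5) = -182*(4 - 5) = -182*(-1) = 182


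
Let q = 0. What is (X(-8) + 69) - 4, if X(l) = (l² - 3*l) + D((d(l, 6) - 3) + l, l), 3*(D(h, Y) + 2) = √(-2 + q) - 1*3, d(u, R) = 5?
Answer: 150 + I*√2/3 ≈ 150.0 + 0.4714*I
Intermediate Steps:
D(h, Y) = -3 + I*√2/3 (D(h, Y) = -2 + (√(-2 + 0) - 1*3)/3 = -2 + (√(-2) - 3)/3 = -2 + (I*√2 - 3)/3 = -2 + (-3 + I*√2)/3 = -2 + (-1 + I*√2/3) = -3 + I*√2/3)
X(l) = -3 + l² - 3*l + I*√2/3 (X(l) = (l² - 3*l) + (-3 + I*√2/3) = -3 + l² - 3*l + I*√2/3)
(X(-8) + 69) - 4 = ((-3 + (-8)² - 3*(-8) + I*√2/3) + 69) - 4 = ((-3 + 64 + 24 + I*√2/3) + 69) - 4 = ((85 + I*√2/3) + 69) - 4 = (154 + I*√2/3) - 4 = 150 + I*√2/3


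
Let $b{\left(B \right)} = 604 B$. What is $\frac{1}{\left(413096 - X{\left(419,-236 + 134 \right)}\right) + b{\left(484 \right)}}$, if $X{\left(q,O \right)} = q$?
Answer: $\frac{1}{705013} \approx 1.4184 \cdot 10^{-6}$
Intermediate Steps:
$\frac{1}{\left(413096 - X{\left(419,-236 + 134 \right)}\right) + b{\left(484 \right)}} = \frac{1}{\left(413096 - 419\right) + 604 \cdot 484} = \frac{1}{\left(413096 - 419\right) + 292336} = \frac{1}{412677 + 292336} = \frac{1}{705013}$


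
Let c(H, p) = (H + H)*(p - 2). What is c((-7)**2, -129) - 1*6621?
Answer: -19459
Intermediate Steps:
c(H, p) = 2*H*(-2 + p) (c(H, p) = (2*H)*(-2 + p) = 2*H*(-2 + p))
c((-7)**2, -129) - 1*6621 = 2*(-7)**2*(-2 - 129) - 1*6621 = 2*49*(-131) - 6621 = -12838 - 6621 = -19459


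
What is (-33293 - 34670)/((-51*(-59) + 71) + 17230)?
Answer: -67963/20310 ≈ -3.3463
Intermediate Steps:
(-33293 - 34670)/((-51*(-59) + 71) + 17230) = -67963/((3009 + 71) + 17230) = -67963/(3080 + 17230) = -67963/20310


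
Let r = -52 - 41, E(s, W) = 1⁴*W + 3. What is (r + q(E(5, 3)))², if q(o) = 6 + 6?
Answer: 6561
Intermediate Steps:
E(s, W) = 3 + W (E(s, W) = 1*W + 3 = W + 3 = 3 + W)
q(o) = 12
r = -93
(r + q(E(5, 3)))² = (-93 + 12)² = (-81)² = 6561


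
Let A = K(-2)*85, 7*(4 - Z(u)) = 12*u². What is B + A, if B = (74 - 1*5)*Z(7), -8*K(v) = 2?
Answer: -22165/4 ≈ -5541.3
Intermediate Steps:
Z(u) = 4 - 12*u²/7
K(v) = -¼ (K(v) = -⅛*2 = -¼)
A = -85/4 (A = -¼*85 = -85/4 ≈ -21.250)
B = -5520 (B = (74 - 1*5)*(4 - 12/7*7²) = (74 - 5)*(4 - 12/7*49) = 69*(4 - 84) = 69*(-80) = -5520)
B + A = -5520 - 85/4 = -22165/4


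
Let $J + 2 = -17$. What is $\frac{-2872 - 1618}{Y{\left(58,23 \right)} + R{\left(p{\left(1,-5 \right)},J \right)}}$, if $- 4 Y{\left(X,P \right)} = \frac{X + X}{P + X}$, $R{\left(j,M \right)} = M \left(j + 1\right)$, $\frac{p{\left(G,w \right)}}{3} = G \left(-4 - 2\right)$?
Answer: $- \frac{181845}{13067} \approx -13.916$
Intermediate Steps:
$p{\left(G,w \right)} = - 18 G$ ($p{\left(G,w \right)} = 3 G \left(-4 - 2\right) = 3 G \left(-6\right) = 3 \left(- 6 G\right) = - 18 G$)
$J = -19$ ($J = -2 - 17 = -19$)
$R{\left(j,M \right)} = M \left(1 + j\right)$
$Y{\left(X,P \right)} = - \frac{X}{2 \left(P + X\right)}$ ($Y{\left(X,P \right)} = - \frac{\left(X + X\right) \frac{1}{P + X}}{4} = - \frac{2 X \frac{1}{P + X}}{4} = - \frac{X}{2 \left(P + X\right)}$)
$\frac{-2872 - 1618}{Y{\left(58,23 \right)} + R{\left(p{\left(1,-5 \right)},J \right)}} = \frac{-2872 - 1618}{\left(-1\right) 58 \frac{1}{2 \cdot 23 + 2 \cdot 58} - 19 \left(1 - 18\right)} = - \frac{4490}{\left(-1\right) 58 \frac{1}{46 + 116} - 19 \left(1 - 18\right)} = - \frac{4490}{\left(-1\right) 58 \cdot \frac{1}{162} - -323} = - \frac{4490}{\left(-1\right) 58 \cdot \frac{1}{162} + 323} = - \frac{4490}{- \frac{29}{81} + 323} = - \frac{4490}{\frac{26134}{81}} = \left(-4490\right) \frac{81}{26134} = - \frac{181845}{13067}$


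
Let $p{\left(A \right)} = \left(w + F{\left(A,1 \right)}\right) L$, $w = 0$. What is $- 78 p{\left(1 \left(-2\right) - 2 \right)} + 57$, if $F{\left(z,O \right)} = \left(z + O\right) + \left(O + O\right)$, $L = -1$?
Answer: $-21$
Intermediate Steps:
$F{\left(z,O \right)} = z + 3 O$ ($F{\left(z,O \right)} = \left(O + z\right) + 2 O = z + 3 O$)
$p{\left(A \right)} = -3 - A$ ($p{\left(A \right)} = \left(0 + \left(A + 3 \cdot 1\right)\right) \left(-1\right) = \left(0 + \left(A + 3\right)\right) \left(-1\right) = \left(0 + \left(3 + A\right)\right) \left(-1\right) = \left(3 + A\right) \left(-1\right) = -3 - A$)
$- 78 p{\left(1 \left(-2\right) - 2 \right)} + 57 = - 78 \left(-3 - \left(1 \left(-2\right) - 2\right)\right) + 57 = - 78 \left(-3 - \left(-2 - 2\right)\right) + 57 = - 78 \left(-3 - -4\right) + 57 = - 78 \left(-3 + 4\right) + 57 = \left(-78\right) 1 + 57 = -78 + 57 = -21$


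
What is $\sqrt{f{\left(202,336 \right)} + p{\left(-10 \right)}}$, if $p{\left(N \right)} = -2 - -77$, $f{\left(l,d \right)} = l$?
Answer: $\sqrt{277} \approx 16.643$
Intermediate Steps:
$p{\left(N \right)} = 75$ ($p{\left(N \right)} = -2 + 77 = 75$)
$\sqrt{f{\left(202,336 \right)} + p{\left(-10 \right)}} = \sqrt{202 + 75} = \sqrt{277}$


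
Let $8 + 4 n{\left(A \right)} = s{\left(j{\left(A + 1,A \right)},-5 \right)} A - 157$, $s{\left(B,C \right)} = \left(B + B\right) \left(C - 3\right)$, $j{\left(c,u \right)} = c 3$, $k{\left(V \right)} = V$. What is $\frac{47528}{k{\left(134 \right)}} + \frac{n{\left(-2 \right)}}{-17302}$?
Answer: $\frac{1644676399}{4636936} \approx 354.69$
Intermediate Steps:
$j{\left(c,u \right)} = 3 c$
$s{\left(B,C \right)} = 2 B \left(-3 + C\right)$
$n{\left(A \right)} = - \frac{165}{4} + \frac{A \left(-48 - 48 A\right)}{4}$ ($n{\left(A \right)} = -2 + \frac{2 \cdot 3 \left(A + 1\right) \left(-3 - 5\right) A - 157}{4} = -2 + \frac{2 \cdot 3 \left(1 + A\right) \left(-8\right) A - 157}{4} = -2 + \frac{2 \left(3 + 3 A\right) \left(-8\right) A - 157}{4} = -2 + \frac{\left(-48 - 48 A\right) A - 157}{4} = -2 + \frac{A \left(-48 - 48 A\right) - 157}{4} = -2 + \frac{-157 + A \left(-48 - 48 A\right)}{4} = -2 + \left(- \frac{157}{4} + \frac{A \left(-48 - 48 A\right)}{4}\right) = - \frac{165}{4} + \frac{A \left(-48 - 48 A\right)}{4}$)
$\frac{47528}{k{\left(134 \right)}} + \frac{n{\left(-2 \right)}}{-17302} = \frac{47528}{134} + \frac{- \frac{165}{4} - - 24 \left(1 - 2\right)}{-17302} = 47528 \cdot \frac{1}{134} + \left(- \frac{165}{4} - \left(-24\right) \left(-1\right)\right) \left(- \frac{1}{17302}\right) = \frac{23764}{67} + \left(- \frac{165}{4} - 24\right) \left(- \frac{1}{17302}\right) = \frac{23764}{67} - - \frac{261}{69208} = \frac{23764}{67} + \frac{261}{69208} = \frac{1644676399}{4636936}$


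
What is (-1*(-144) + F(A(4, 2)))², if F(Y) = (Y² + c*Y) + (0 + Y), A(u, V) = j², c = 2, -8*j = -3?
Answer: 350029606689/16777216 ≈ 20863.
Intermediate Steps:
j = 3/8 (j = -⅛*(-3) = 3/8 ≈ 0.37500)
A(u, V) = 9/64 (A(u, V) = (3/8)² = 9/64)
F(Y) = Y² + 3*Y (F(Y) = (Y² + 2*Y) + (0 + Y) = (Y² + 2*Y) + Y = Y² + 3*Y)
(-1*(-144) + F(A(4, 2)))² = (-1*(-144) + 9*(3 + 9/64)/64)² = (144 + (9/64)*(201/64))² = (144 + 1809/4096)² = (591633/4096)² = 350029606689/16777216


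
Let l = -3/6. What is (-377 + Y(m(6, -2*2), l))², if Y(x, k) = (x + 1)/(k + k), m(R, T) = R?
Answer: 147456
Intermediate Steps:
l = -½ (l = -3*⅙ = -½ ≈ -0.50000)
Y(x, k) = (1 + x)/(2*k) (Y(x, k) = (1 + x)/((2*k)) = (1 + x)*(1/(2*k)) = (1 + x)/(2*k))
(-377 + Y(m(6, -2*2), l))² = (-377 + (1 + 6)/(2*(-½)))² = (-377 + (½)*(-2)*7)² = (-377 - 7)² = (-384)² = 147456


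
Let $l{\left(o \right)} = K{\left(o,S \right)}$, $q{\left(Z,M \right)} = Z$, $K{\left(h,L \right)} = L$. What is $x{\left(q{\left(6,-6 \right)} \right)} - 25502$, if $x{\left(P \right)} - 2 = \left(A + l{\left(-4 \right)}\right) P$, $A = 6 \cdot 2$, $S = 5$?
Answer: $-25398$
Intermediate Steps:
$l{\left(o \right)} = 5$
$A = 12$
$x{\left(P \right)} = 2 + 17 P$ ($x{\left(P \right)} = 2 + \left(12 + 5\right) P = 2 + 17 P$)
$x{\left(q{\left(6,-6 \right)} \right)} - 25502 = \left(2 + 17 \cdot 6\right) - 25502 = \left(2 + 102\right) - 25502 = 104 - 25502 = -25398$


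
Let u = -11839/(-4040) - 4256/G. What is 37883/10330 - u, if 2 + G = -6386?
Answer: 94086877/1332958408 ≈ 0.070585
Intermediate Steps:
G = -6388 (G = -2 - 6386 = -6388)
u = 23205443/6451880 (u = -11839/(-4040) - 4256/(-6388) = -11839*(-1/4040) - 4256*(-1/6388) = 11839/4040 + 1064/1597 = 23205443/6451880 ≈ 3.5967)
37883/10330 - u = 37883/10330 - 1*23205443/6451880 = 37883*(1/10330) - 23205443/6451880 = 37883/10330 - 23205443/6451880 = 94086877/1332958408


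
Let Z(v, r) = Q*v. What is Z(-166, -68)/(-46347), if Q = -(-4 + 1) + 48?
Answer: 2822/15449 ≈ 0.18267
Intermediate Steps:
Q = 51 (Q = -1*(-3) + 48 = 3 + 48 = 51)
Z(v, r) = 51*v
Z(-166, -68)/(-46347) = (51*(-166))/(-46347) = -8466*(-1/46347) = 2822/15449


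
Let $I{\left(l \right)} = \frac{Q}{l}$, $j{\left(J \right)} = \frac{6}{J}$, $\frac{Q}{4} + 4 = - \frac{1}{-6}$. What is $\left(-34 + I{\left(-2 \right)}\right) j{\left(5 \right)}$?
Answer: $- \frac{158}{5} \approx -31.6$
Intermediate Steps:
$Q = - \frac{46}{3}$ ($Q = -16 + 4 \left(- \frac{1}{-6}\right) = -16 + 4 \left(\left(-1\right) \left(- \frac{1}{6}\right)\right) = -16 + 4 \cdot \frac{1}{6} = -16 + \frac{2}{3} = - \frac{46}{3} \approx -15.333$)
$I{\left(l \right)} = - \frac{46}{3 l}$
$\left(-34 + I{\left(-2 \right)}\right) j{\left(5 \right)} = \left(-34 - \frac{46}{3 \left(-2\right)}\right) \frac{6}{5} = \left(-34 - - \frac{23}{3}\right) 6 \cdot \frac{1}{5} = \left(-34 + \frac{23}{3}\right) \frac{6}{5} = \left(- \frac{79}{3}\right) \frac{6}{5} = - \frac{158}{5}$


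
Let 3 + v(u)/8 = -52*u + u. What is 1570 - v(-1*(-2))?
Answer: 2410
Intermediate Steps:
v(u) = -24 - 408*u (v(u) = -24 + 8*(-52*u + u) = -24 + 8*(-51*u) = -24 - 408*u)
1570 - v(-1*(-2)) = 1570 - (-24 - (-408)*(-2)) = 1570 - (-24 - 408*2) = 1570 - (-24 - 816) = 1570 - 1*(-840) = 1570 + 840 = 2410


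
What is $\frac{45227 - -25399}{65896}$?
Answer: $\frac{35313}{32948} \approx 1.0718$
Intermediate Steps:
$\frac{45227 - -25399}{65896} = \left(45227 + 25399\right) \frac{1}{65896} = 70626 \cdot \frac{1}{65896} = \frac{35313}{32948}$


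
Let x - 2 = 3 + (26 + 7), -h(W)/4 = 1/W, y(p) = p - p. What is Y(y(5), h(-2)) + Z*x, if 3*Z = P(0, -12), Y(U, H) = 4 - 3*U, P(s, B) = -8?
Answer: -292/3 ≈ -97.333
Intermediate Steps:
y(p) = 0
h(W) = -4/W
Z = -8/3 (Z = (⅓)*(-8) = -8/3 ≈ -2.6667)
x = 38 (x = 2 + (3 + (26 + 7)) = 2 + (3 + 33) = 2 + 36 = 38)
Y(y(5), h(-2)) + Z*x = (4 - 3*0) - 8/3*38 = (4 + 0) - 304/3 = 4 - 304/3 = -292/3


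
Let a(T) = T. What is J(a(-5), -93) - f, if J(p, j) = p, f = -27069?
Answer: 27064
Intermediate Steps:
J(a(-5), -93) - f = -5 - 1*(-27069) = -5 + 27069 = 27064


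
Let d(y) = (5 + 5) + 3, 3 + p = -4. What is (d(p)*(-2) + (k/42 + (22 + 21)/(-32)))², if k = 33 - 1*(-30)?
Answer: 683929/1024 ≈ 667.90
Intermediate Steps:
p = -7 (p = -3 - 4 = -7)
d(y) = 13 (d(y) = 10 + 3 = 13)
k = 63 (k = 33 + 30 = 63)
(d(p)*(-2) + (k/42 + (22 + 21)/(-32)))² = (13*(-2) + (63/42 + (22 + 21)/(-32)))² = (-26 + (63*(1/42) + 43*(-1/32)))² = (-26 + (3/2 - 43/32))² = (-26 + 5/32)² = (-827/32)² = 683929/1024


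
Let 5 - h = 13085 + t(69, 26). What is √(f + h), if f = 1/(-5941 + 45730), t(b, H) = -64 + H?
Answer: I*√2294181293677/13263 ≈ 114.2*I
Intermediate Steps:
f = 1/39789 ≈ 2.5133e-5
h = -13042 (h = 5 - (13085 + (-64 + 26)) = 5 - (13085 - 38) = 5 - 1*13047 = 5 - 13047 = -13042)
√(f + h) = √(1/39789 - 13042) = √(-518928137/39789) = I*√2294181293677/13263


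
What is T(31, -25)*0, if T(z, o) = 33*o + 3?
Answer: 0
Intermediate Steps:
T(z, o) = 3 + 33*o
T(31, -25)*0 = (3 + 33*(-25))*0 = (3 - 825)*0 = -822*0 = 0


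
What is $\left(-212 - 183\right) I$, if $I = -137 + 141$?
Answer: $-1580$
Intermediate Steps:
$I = 4$
$\left(-212 - 183\right) I = \left(-212 - 183\right) 4 = \left(-395\right) 4 = -1580$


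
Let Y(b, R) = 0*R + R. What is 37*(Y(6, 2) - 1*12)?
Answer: -370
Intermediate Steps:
Y(b, R) = R (Y(b, R) = 0 + R = R)
37*(Y(6, 2) - 1*12) = 37*(2 - 1*12) = 37*(2 - 12) = 37*(-10) = -370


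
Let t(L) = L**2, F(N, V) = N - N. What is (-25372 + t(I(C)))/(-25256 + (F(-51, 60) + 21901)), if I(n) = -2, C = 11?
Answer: 25368/3355 ≈ 7.5612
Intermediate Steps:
F(N, V) = 0
(-25372 + t(I(C)))/(-25256 + (F(-51, 60) + 21901)) = (-25372 + (-2)**2)/(-25256 + (0 + 21901)) = (-25372 + 4)/(-25256 + 21901) = -25368/(-3355) = -25368*(-1/3355) = 25368/3355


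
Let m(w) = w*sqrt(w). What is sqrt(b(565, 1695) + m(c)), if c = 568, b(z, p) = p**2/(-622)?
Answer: sqrt(-1787021550 + 439500224*sqrt(142))/622 ≈ 94.435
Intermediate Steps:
b(z, p) = -p**2/622 (b(z, p) = p**2*(-1/622) = -p**2/622)
m(w) = w**(3/2)
sqrt(b(565, 1695) + m(c)) = sqrt(-1/622*1695**2 + 568**(3/2)) = sqrt(-1/622*2873025 + 1136*sqrt(142)) = sqrt(-2873025/622 + 1136*sqrt(142))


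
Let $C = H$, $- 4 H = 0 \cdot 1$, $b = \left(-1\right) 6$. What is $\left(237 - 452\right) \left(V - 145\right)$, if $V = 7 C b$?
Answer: $31175$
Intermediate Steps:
$b = -6$
$H = 0$ ($H = - \frac{0 \cdot 1}{4} = \left(- \frac{1}{4}\right) 0 = 0$)
$C = 0$
$V = 0$ ($V = 7 \cdot 0 \left(-6\right) = 0 \left(-6\right) = 0$)
$\left(237 - 452\right) \left(V - 145\right) = \left(237 - 452\right) \left(0 - 145\right) = \left(237 - 452\right) \left(-145\right) = \left(-215\right) \left(-145\right) = 31175$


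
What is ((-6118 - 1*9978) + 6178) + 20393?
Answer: 10475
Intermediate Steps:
((-6118 - 1*9978) + 6178) + 20393 = ((-6118 - 9978) + 6178) + 20393 = (-16096 + 6178) + 20393 = -9918 + 20393 = 10475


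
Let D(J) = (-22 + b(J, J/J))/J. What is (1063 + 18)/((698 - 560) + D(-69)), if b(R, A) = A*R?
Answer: 74589/9613 ≈ 7.7592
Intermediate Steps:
D(J) = (-22 + J)/J (D(J) = (-22 + (J/J)*J)/J = (-22 + 1*J)/J = (-22 + J)/J)
(1063 + 18)/((698 - 560) + D(-69)) = (1063 + 18)/((698 - 560) + (-22 - 69)/(-69)) = 1081/(138 - 1/69*(-91)) = 1081/(138 + 91/69) = 1081/(9613/69) = 1081*(69/9613) = 74589/9613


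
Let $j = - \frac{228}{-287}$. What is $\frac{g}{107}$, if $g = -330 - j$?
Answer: $- \frac{94938}{30709} \approx -3.0915$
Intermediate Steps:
$j = \frac{228}{287}$ ($j = \left(-228\right) \left(- \frac{1}{287}\right) = \frac{228}{287} \approx 0.79443$)
$g = - \frac{94938}{287}$ ($g = -330 - \frac{228}{287} = - \frac{94938}{287} \approx -330.79$)
$\frac{g}{107} = - \frac{94938}{287 \cdot 107} = \left(- \frac{94938}{287}\right) \frac{1}{107} = - \frac{94938}{30709}$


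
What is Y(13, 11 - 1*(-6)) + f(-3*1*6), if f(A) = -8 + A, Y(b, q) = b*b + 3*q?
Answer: 194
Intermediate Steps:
Y(b, q) = b² + 3*q
Y(13, 11 - 1*(-6)) + f(-3*1*6) = (13² + 3*(11 - 1*(-6))) + (-8 - 3*1*6) = (169 + 3*(11 + 6)) + (-8 - 3*6) = (169 + 3*17) + (-8 - 18) = (169 + 51) - 26 = 220 - 26 = 194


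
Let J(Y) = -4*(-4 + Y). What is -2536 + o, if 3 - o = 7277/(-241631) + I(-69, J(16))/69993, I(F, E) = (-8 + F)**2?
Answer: -556366643401/219642579 ≈ -2533.1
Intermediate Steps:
J(Y) = 16 - 4*Y
o = 646936943/219642579 (o = 3 - (7277/(-241631) + (-8 - 69)**2/69993) = 3 - (7277*(-1/241631) + (-77)**2*(1/69993)) = 3 - (-7277/241631 + 5929*(1/69993)) = 3 - (-7277/241631 + 77/909) = 3 - 1*11990794/219642579 = 3 - 11990794/219642579 = 646936943/219642579 ≈ 2.9454)
-2536 + o = -2536 + 646936943/219642579 = -556366643401/219642579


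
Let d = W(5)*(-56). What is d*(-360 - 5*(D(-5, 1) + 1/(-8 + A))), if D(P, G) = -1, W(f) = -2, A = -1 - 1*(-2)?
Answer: -39680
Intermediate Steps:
A = 1 (A = -1 + 2 = 1)
d = 112 (d = -2*(-56) = 112)
d*(-360 - 5*(D(-5, 1) + 1/(-8 + A))) = 112*(-360 - 5*(-1 + 1/(-8 + 1))) = 112*(-360 - 5*(-1 + 1/(-7))) = 112*(-360 - 5*(-1 - ⅐)) = 112*(-360 - 5*(-8/7)) = 112*(-360 + 40/7) = 112*(-2480/7) = -39680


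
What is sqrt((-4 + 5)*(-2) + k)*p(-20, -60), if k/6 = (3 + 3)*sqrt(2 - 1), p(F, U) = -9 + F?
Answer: -29*sqrt(34) ≈ -169.10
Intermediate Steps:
k = 36 (k = 6*((3 + 3)*sqrt(2 - 1)) = 6*(6*sqrt(1)) = 6*(6*1) = 6*6 = 36)
sqrt((-4 + 5)*(-2) + k)*p(-20, -60) = sqrt((-4 + 5)*(-2) + 36)*(-9 - 20) = sqrt(1*(-2) + 36)*(-29) = sqrt(-2 + 36)*(-29) = sqrt(34)*(-29) = -29*sqrt(34)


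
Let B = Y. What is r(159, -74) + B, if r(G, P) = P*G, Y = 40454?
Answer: 28688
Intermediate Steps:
B = 40454
r(G, P) = G*P
r(159, -74) + B = 159*(-74) + 40454 = -11766 + 40454 = 28688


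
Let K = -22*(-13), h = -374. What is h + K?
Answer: -88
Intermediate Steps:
K = 286
h + K = -374 + 286 = -88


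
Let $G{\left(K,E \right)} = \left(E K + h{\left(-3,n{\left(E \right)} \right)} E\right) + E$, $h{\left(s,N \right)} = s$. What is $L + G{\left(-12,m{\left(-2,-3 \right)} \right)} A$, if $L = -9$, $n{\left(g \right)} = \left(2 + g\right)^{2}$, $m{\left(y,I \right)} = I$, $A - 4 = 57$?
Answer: $2553$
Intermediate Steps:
$A = 61$ ($A = 4 + 57 = 61$)
$G{\left(K,E \right)} = - 2 E + E K$ ($G{\left(K,E \right)} = \left(E K - 3 E\right) + E = \left(- 3 E + E K\right) + E = - 2 E + E K$)
$L + G{\left(-12,m{\left(-2,-3 \right)} \right)} A = -9 + - 3 \left(-2 - 12\right) 61 = -9 + \left(-3\right) \left(-14\right) 61 = -9 + 42 \cdot 61 = -9 + 2562 = 2553$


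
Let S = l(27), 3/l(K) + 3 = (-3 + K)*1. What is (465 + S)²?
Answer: 10601536/49 ≈ 2.1636e+5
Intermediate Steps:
l(K) = 3/(-6 + K) (l(K) = 3/(-3 + (-3 + K)*1) = 3/(-3 + (-3 + K)) = 3/(-6 + K))
S = ⅐ (S = 3/(-6 + 27) = 3/21 = 3*(1/21) = ⅐ ≈ 0.14286)
(465 + S)² = (465 + ⅐)² = (3256/7)² = 10601536/49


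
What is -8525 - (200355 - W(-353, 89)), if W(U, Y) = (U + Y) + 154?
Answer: -208990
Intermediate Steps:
W(U, Y) = 154 + U + Y
-8525 - (200355 - W(-353, 89)) = -8525 - (200355 - (154 - 353 + 89)) = -8525 - (200355 - 1*(-110)) = -8525 - (200355 + 110) = -8525 - 1*200465 = -8525 - 200465 = -208990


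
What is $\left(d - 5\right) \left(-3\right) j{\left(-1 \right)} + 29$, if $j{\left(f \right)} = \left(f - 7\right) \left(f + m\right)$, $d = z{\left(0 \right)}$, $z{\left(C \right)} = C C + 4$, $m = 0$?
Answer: $53$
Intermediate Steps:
$z{\left(C \right)} = 4 + C^{2}$ ($z{\left(C \right)} = C^{2} + 4 = 4 + C^{2}$)
$d = 4$ ($d = 4 + 0^{2} = 4 + 0 = 4$)
$j{\left(f \right)} = f \left(-7 + f\right)$ ($j{\left(f \right)} = \left(f - 7\right) \left(f + 0\right) = \left(-7 + f\right) f = f \left(-7 + f\right)$)
$\left(d - 5\right) \left(-3\right) j{\left(-1 \right)} + 29 = \left(4 - 5\right) \left(-3\right) \left(- (-7 - 1)\right) + 29 = \left(-1\right) \left(-3\right) \left(\left(-1\right) \left(-8\right)\right) + 29 = 3 \cdot 8 + 29 = 24 + 29 = 53$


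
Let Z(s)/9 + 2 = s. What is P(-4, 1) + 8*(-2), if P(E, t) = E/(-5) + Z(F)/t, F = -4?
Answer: -346/5 ≈ -69.200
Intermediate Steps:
Z(s) = -18 + 9*s
P(E, t) = -54/t - E/5 (P(E, t) = E/(-5) + (-18 + 9*(-4))/t = E*(-⅕) + (-18 - 36)/t = -E/5 - 54/t = -54/t - E/5)
P(-4, 1) + 8*(-2) = (-54/1 - ⅕*(-4)) + 8*(-2) = (-54*1 + ⅘) - 16 = (-54 + ⅘) - 16 = -266/5 - 16 = -346/5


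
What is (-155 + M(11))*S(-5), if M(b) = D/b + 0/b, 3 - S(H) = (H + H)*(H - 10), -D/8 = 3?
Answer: 254163/11 ≈ 23106.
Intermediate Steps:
D = -24 (D = -8*3 = -24)
S(H) = 3 - 2*H*(-10 + H) (S(H) = 3 - (H + H)*(H - 10) = 3 - 2*H*(-10 + H))
M(b) = -24/b (M(b) = -24/b + 0/b = -24/b + 0 = -24/b)
(-155 + M(11))*S(-5) = (-155 - 24/11)*(3 - 2*(-5)² + 20*(-5)) = (-155 - 24*1/11)*(3 - 2*25 - 100) = (-155 - 24/11)*(3 - 50 - 100) = -1729/11*(-147) = 254163/11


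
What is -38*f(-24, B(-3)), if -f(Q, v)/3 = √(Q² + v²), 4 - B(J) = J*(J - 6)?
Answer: 114*√1105 ≈ 3789.5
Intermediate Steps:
B(J) = 4 - J*(-6 + J) (B(J) = 4 - J*(J - 6) = 4 - J*(-6 + J))
f(Q, v) = -3*√(Q² + v²)
-38*f(-24, B(-3)) = -(-114)*√((-24)² + (4 - 1*(-3)² + 6*(-3))²) = -(-114)*√(576 + (4 - 1*9 - 18)²) = -(-114)*√(576 + (4 - 9 - 18)²) = -(-114)*√(576 + (-23)²) = -(-114)*√(576 + 529) = -(-114)*√1105 = 114*√1105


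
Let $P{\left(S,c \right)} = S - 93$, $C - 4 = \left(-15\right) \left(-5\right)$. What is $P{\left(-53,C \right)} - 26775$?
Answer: $-26921$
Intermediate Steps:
$C = 79$ ($C = 4 - -75 = 4 + 75 = 79$)
$P{\left(S,c \right)} = -93 + S$
$P{\left(-53,C \right)} - 26775 = \left(-93 - 53\right) - 26775 = -146 - 26775 = -26921$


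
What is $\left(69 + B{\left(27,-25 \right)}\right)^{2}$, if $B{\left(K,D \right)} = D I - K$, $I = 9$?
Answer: $33489$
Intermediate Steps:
$B{\left(K,D \right)} = - K + 9 D$ ($B{\left(K,D \right)} = D 9 - K = 9 D - K = - K + 9 D$)
$\left(69 + B{\left(27,-25 \right)}\right)^{2} = \left(69 + \left(\left(-1\right) 27 + 9 \left(-25\right)\right)\right)^{2} = \left(69 - 252\right)^{2} = \left(-183\right)^{2} = 33489$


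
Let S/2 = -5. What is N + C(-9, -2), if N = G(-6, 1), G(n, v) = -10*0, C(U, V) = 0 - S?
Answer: 10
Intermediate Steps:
S = -10 (S = 2*(-5) = -10)
C(U, V) = 10 (C(U, V) = 0 - 1*(-10) = 0 + 10 = 10)
G(n, v) = 0
N = 0
N + C(-9, -2) = 0 + 10 = 10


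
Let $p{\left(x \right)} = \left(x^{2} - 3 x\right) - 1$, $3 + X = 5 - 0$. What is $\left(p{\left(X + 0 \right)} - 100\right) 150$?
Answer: $-15450$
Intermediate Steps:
$X = 2$ ($X = -3 + \left(5 - 0\right) = -3 + \left(5 + 0\right) = -3 + 5 = 2$)
$p{\left(x \right)} = -1 + x^{2} - 3 x$
$\left(p{\left(X + 0 \right)} - 100\right) 150 = \left(\left(-1 + \left(2 + 0\right)^{2} - 3 \left(2 + 0\right)\right) - 100\right) 150 = \left(\left(-1 + 2^{2} - 6\right) - 100\right) 150 = \left(\left(-1 + 4 - 6\right) - 100\right) 150 = \left(-3 - 100\right) 150 = \left(-103\right) 150 = -15450$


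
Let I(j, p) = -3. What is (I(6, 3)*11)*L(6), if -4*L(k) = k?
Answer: 99/2 ≈ 49.500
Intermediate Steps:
L(k) = -k/4
(I(6, 3)*11)*L(6) = (-3*11)*(-¼*6) = -33*(-3/2) = 99/2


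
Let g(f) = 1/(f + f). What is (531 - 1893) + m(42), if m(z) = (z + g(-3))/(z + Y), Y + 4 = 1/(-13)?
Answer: -4025533/2958 ≈ -1360.9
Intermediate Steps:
g(f) = 1/(2*f)
Y = -53/13 (Y = -4 + 1/(-13) = -4 - 1/13 = -53/13 ≈ -4.0769)
m(z) = (-⅙ + z)/(-53/13 + z) (m(z) = (z + (½)/(-3))/(z - 53/13) = (z + (½)*(-⅓))/(-53/13 + z) = (z - ⅙)/(-53/13 + z) = (-⅙ + z)/(-53/13 + z))
(531 - 1893) + m(42) = (531 - 1893) + 13*(-1 + 6*42)/(6*(-53 + 13*42)) = -1362 + 13*(-1 + 252)/(6*(-53 + 546)) = -1362 + (13/6)*251/493 = -1362 + (13/6)*(1/493)*251 = -1362 + 3263/2958 = -4025533/2958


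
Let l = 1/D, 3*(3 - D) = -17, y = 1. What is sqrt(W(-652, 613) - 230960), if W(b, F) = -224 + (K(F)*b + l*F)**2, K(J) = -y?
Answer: 3*sqrt(21869033)/26 ≈ 539.59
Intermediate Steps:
K(J) = -1 (K(J) = -1*1 = -1)
D = 26/3 (D = 3 - 1/3*(-17) = 3 + 17/3 = 26/3 ≈ 8.6667)
l = 3/26 (l = 1/(26/3) = 3/26 ≈ 0.11538)
W(b, F) = -224 + (-b + 3*F/26)**2
sqrt(W(-652, 613) - 230960) = sqrt((-224 + (-26*(-652) + 3*613)**2/676) - 230960) = sqrt((-224 + (16952 + 1839)**2/676) - 230960) = sqrt((-224 + (1/676)*18791**2) - 230960) = sqrt((-224 + (1/676)*353101681) - 230960) = sqrt((-224 + 353101681/676) - 230960) = sqrt(352950257/676 - 230960) = sqrt(196821297/676) = 3*sqrt(21869033)/26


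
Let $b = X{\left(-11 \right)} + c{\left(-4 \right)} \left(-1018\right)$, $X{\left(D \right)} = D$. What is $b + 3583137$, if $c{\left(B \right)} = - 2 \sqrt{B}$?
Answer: $3583126 + 4072 i \approx 3.5831 \cdot 10^{6} + 4072.0 i$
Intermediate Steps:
$b = -11 + 4072 i$ ($b = -11 + - 2 \sqrt{-4} \left(-1018\right) = -11 + - 2 \cdot 2 i \left(-1018\right) = -11 + - 4 i \left(-1018\right) = -11 + 4072 i \approx -11.0 + 4072.0 i$)
$b + 3583137 = \left(-11 + 4072 i\right) + 3583137 = 3583126 + 4072 i$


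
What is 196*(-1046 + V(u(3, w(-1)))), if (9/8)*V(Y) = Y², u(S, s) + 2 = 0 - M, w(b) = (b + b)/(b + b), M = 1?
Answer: -203448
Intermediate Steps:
w(b) = 1 (w(b) = (2*b)/((2*b)) = (2*b)*(1/(2*b)) = 1)
u(S, s) = -3 (u(S, s) = -2 + (0 - 1*1) = -2 + (0 - 1) = -2 - 1 = -3)
V(Y) = 8*Y²/9
196*(-1046 + V(u(3, w(-1)))) = 196*(-1046 + (8/9)*(-3)²) = 196*(-1046 + (8/9)*9) = 196*(-1046 + 8) = 196*(-1038) = -203448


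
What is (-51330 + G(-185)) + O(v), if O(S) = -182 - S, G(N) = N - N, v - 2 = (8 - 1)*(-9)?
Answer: -51451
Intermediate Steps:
v = -61 (v = 2 + (8 - 1)*(-9) = 2 + 7*(-9) = 2 - 63 = -61)
G(N) = 0
(-51330 + G(-185)) + O(v) = (-51330 + 0) + (-182 - 1*(-61)) = -51330 + (-182 + 61) = -51330 - 121 = -51451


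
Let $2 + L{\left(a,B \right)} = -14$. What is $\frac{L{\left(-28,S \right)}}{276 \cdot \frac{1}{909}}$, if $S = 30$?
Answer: $- \frac{1212}{23} \approx -52.696$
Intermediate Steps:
$L{\left(a,B \right)} = -16$ ($L{\left(a,B \right)} = -2 - 14 = -16$)
$\frac{L{\left(-28,S \right)}}{276 \cdot \frac{1}{909}} = - \frac{16}{276 \cdot \frac{1}{909}} = - \frac{16}{\frac{92}{303}} = \left(-16\right) \frac{303}{92} = - \frac{1212}{23}$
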